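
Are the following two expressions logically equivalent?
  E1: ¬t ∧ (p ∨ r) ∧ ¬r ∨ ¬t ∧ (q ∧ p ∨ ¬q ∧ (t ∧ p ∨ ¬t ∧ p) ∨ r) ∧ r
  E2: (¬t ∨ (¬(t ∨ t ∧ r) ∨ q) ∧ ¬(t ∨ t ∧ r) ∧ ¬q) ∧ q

No

E1: ¬t ∧ (p ∨ r) ∧ ¬r ∨ ¬t ∧ (q ∧ p ∨ ¬q ∧ (t ∧ p ∨ ¬t ∧ p) ∨ r) ∧ r
    = ¬t ∧ (p ∨ r) ∧ ¬r ∨ ¬t ∧ (q ∧ p ∨ ¬q ∧ p ∨ r) ∧ r   (distribution)
    = ¬t ∧ (p ∨ r) ∧ ¬r ∨ ¬t ∧ (p ∨ r) ∧ r   (distribution)
    = ¬t ∧ (p ∨ r)   (distribution)
E2: (¬t ∨ (¬(t ∨ t ∧ r) ∨ q) ∧ ¬(t ∨ t ∧ r) ∧ ¬q) ∧ q
    = (¬t ∨ ¬(t ∨ t ∧ r) ∧ ¬q) ∧ q   (absorption)
    = (¬t ∨ ¬t ∧ ¬q) ∧ q   (absorption)
    = ¬t ∧ q   (absorption)
These differ: at p=1, q=0, r=1, t=0, E1 = 1 but E2 = 0.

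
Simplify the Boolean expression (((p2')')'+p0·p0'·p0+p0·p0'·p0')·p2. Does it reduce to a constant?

0

(((p2')')'+p0·p0'·p0+p0·p0'·p0')·p2
= (((p2')')'+p0·p0')·p2   (distribution)
= ((p2')')'·p2   (complement / identity)
= p2'·p2   (double negation)
= 0   (complement)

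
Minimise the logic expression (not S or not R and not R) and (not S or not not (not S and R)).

(not S or not R and not R) and (not S or not not (not S and R))
= (not S or not R and not R) and (not S or not S and R)   — double negation
= (not S or not R) and (not S or not S and R)   — idempotence
= (not S or not R) and not S   — absorption
= not S   — absorption

not S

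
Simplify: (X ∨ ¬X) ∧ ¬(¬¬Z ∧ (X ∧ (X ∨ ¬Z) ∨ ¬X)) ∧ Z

(X ∨ ¬X) ∧ ¬(¬¬Z ∧ (X ∧ (X ∨ ¬Z) ∨ ¬X)) ∧ Z
= (X ∨ ¬X) ∧ ¬(¬¬Z ∧ (X ∨ ¬X)) ∧ Z   (absorption)
= ¬(¬¬Z ∧ (X ∨ ¬X)) ∧ Z   (complement / identity)
= ¬(Z ∧ (X ∨ ¬X)) ∧ Z   (double negation)
= ¬Z ∧ Z   (complement / identity)
= False   (complement)

False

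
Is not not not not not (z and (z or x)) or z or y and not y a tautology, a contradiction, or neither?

not not not not not (z and (z or x)) or z or y and not y
= not not not not not (z and (z or x)) or z
= not not not not not z or z
= not not not z or z
= not z or z
= True

tautology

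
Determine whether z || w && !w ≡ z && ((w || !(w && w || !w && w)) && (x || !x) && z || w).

E1: z || w && !w
    = z   (complement / identity)
E2: z && ((w || !(w && w || !w && w)) && (x || !x) && z || w)
    = z && ((w || !w) && (x || !x) && z || w)   (distribution)
    = z && ((x || !x) && z || w)   (complement / identity)
    = z && (z || w)   (complement / identity)
    = z   (absorption)
Both reduce to z, so they are equivalent.

Yes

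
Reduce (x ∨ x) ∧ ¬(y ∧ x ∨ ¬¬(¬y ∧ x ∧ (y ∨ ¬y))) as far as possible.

(x ∨ x) ∧ ¬(y ∧ x ∨ ¬¬(¬y ∧ x ∧ (y ∨ ¬y)))
= (x ∨ x) ∧ ¬(y ∧ x ∨ ¬¬(¬y ∧ x))   — complement / identity
= x ∧ ¬(y ∧ x ∨ ¬¬(¬y ∧ x))   — idempotence
= x ∧ ¬(y ∧ x ∨ ¬y ∧ x)   — double negation
= x ∧ ¬x   — distribution
= False   — complement

False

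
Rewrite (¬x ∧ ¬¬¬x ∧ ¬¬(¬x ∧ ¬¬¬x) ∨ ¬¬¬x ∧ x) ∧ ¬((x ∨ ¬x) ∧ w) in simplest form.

¬x ∧ ¬w

(¬x ∧ ¬¬¬x ∧ ¬¬(¬x ∧ ¬¬¬x) ∨ ¬¬¬x ∧ x) ∧ ¬((x ∨ ¬x) ∧ w)
= (¬x ∧ ¬¬¬x ∧ ¬x ∧ ¬¬¬x ∨ ¬¬¬x ∧ x) ∧ ¬((x ∨ ¬x) ∧ w)   (double negation)
= (¬x ∧ ¬¬¬x ∨ ¬¬¬x ∧ x) ∧ ¬((x ∨ ¬x) ∧ w)   (idempotence)
= ¬¬¬x ∧ ¬((x ∨ ¬x) ∧ w)   (distribution)
= ¬x ∧ ¬((x ∨ ¬x) ∧ w)   (double negation)
= ¬x ∧ ¬w   (complement / identity)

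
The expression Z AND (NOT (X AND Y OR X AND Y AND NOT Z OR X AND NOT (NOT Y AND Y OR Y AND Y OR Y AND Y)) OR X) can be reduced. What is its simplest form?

Z

Z AND (NOT (X AND Y OR X AND Y AND NOT Z OR X AND NOT (NOT Y AND Y OR Y AND Y OR Y AND Y)) OR X)
= Z AND (NOT (X AND Y OR X AND NOT (NOT Y AND Y OR Y AND Y OR Y AND Y)) OR X)   (absorption)
= Z AND (NOT (X AND Y OR X AND NOT (NOT Y AND Y OR Y AND Y)) OR X)   (idempotence)
= Z AND (NOT (X AND Y OR X AND NOT Y) OR X)   (distribution)
= Z AND (NOT X OR X)   (distribution)
= Z   (complement / identity)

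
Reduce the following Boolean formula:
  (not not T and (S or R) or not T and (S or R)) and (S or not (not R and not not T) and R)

S or R

(not not T and (S or R) or not T and (S or R)) and (S or not (not R and not not T) and R)
= (T and (S or R) or not T and (S or R)) and (S or not (not R and not not T) and R)
= (S or R) and (S or not (not R and not not T) and R)
= (S or R) and (S or (R or not T) and R)
= (S or R) and (S or R)
= S or R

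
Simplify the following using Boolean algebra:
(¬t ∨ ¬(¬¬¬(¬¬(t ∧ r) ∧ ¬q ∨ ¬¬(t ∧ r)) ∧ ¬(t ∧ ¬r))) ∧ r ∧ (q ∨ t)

(¬t ∨ ¬(¬¬¬(¬¬(t ∧ r) ∧ ¬q ∨ ¬¬(t ∧ r)) ∧ ¬(t ∧ ¬r))) ∧ r ∧ (q ∨ t)
= (¬t ∨ ¬(¬¬¬¬¬(t ∧ r) ∧ ¬(t ∧ ¬r))) ∧ r ∧ (q ∨ t)   — absorption
= (¬t ∨ ¬(¬¬¬(t ∧ r) ∧ ¬(t ∧ ¬r))) ∧ r ∧ (q ∨ t)   — double negation
= (¬t ∨ ¬(¬(t ∧ r) ∧ ¬(t ∧ ¬r))) ∧ r ∧ (q ∨ t)   — double negation
= (¬t ∨ t ∧ r ∨ t ∧ ¬r) ∧ r ∧ (q ∨ t)   — De Morgan
= (¬t ∨ t) ∧ r ∧ (q ∨ t)   — distribution
= r ∧ (q ∨ t)   — complement / identity

r ∧ (q ∨ t)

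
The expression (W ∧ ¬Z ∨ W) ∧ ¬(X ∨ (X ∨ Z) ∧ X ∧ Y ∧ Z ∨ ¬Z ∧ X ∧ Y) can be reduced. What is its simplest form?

(W ∧ ¬Z ∨ W) ∧ ¬(X ∨ (X ∨ Z) ∧ X ∧ Y ∧ Z ∨ ¬Z ∧ X ∧ Y)
= (W ∧ ¬Z ∨ W) ∧ ¬(X ∨ X ∧ Y ∧ Z ∨ ¬Z ∧ X ∧ Y)
= W ∧ ¬(X ∨ X ∧ Y ∧ Z ∨ ¬Z ∧ X ∧ Y)
= W ∧ ¬(X ∨ X ∧ Y)
= W ∧ ¬X

W ∧ ¬X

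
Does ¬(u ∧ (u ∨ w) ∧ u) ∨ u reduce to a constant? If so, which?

¬(u ∧ (u ∨ w) ∧ u) ∨ u
= ¬(u ∧ u) ∨ u   [absorption]
= ¬u ∨ u   [idempotence]
= True   [complement]

yes, True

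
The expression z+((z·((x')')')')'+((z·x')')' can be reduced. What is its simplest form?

z+((z·((x')')')')'+((z·x')')'
= z+((z·x')')'+((z·x')')'   (double negation)
= z+((z·x')')'   (idempotence)
= z+z·x'   (double negation)
= z   (absorption)

z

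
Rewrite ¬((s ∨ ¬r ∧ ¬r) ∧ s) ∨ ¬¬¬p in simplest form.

¬s ∨ ¬p

¬((s ∨ ¬r ∧ ¬r) ∧ s) ∨ ¬¬¬p
= ¬((s ∨ ¬r ∧ ¬r) ∧ s) ∨ ¬p   — double negation
= ¬((s ∨ ¬r) ∧ s) ∨ ¬p   — idempotence
= ¬s ∨ ¬p   — absorption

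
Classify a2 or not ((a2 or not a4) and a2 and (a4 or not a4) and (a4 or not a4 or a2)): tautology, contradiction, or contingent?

tautology

a2 or not ((a2 or not a4) and a2 and (a4 or not a4) and (a4 or not a4 or a2))
= a2 or not ((a2 or not a4) and a2 and (a4 or not a4))   (absorption)
= a2 or not ((a2 or not a4) and a2)   (complement / identity)
= a2 or not a2   (absorption)
= True   (complement)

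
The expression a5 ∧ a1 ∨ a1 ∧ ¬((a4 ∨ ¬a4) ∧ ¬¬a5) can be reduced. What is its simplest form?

a5 ∧ a1 ∨ a1 ∧ ¬((a4 ∨ ¬a4) ∧ ¬¬a5)
= a5 ∧ a1 ∨ a1 ∧ ¬¬¬a5   [complement / identity]
= a5 ∧ a1 ∨ a1 ∧ ¬a5   [double negation]
= a1   [distribution]

a1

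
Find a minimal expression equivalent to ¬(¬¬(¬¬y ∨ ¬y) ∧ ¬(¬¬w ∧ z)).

¬(¬¬(¬¬y ∨ ¬y) ∧ ¬(¬¬w ∧ z))
= ¬(¬¬y ∨ ¬y) ∨ ¬¬w ∧ z
= ¬y ∧ y ∨ ¬¬w ∧ z
= ¬¬w ∧ z
= w ∧ z

w ∧ z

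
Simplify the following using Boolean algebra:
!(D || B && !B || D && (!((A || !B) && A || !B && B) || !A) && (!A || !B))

!D

!(D || B && !B || D && (!((A || !B) && A || !B && B) || !A) && (!A || !B))
= !(D || B && !B || D && (!((A || !B) && A) || !A) && (!A || !B))   (complement / identity)
= !(D || B && !B || D && (!A || !A) && (!A || !B))   (absorption)
= !(D || B && !B || D && !A && (!A || !B))   (idempotence)
= !(D || B && !B || D && !A)   (absorption)
= !(D || D && !A)   (complement / identity)
= !D   (absorption)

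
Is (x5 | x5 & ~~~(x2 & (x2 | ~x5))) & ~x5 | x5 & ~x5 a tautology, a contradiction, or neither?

(x5 | x5 & ~~~(x2 & (x2 | ~x5))) & ~x5 | x5 & ~x5
= (x5 | x5 & ~~~x2) & ~x5 | x5 & ~x5   (absorption)
= (x5 | x5 & ~x2) & ~x5 | x5 & ~x5   (double negation)
= x5 & ~x5 | x5 & ~x5   (absorption)
= x5 & ~x5   (complement / identity)
= 0   (complement)

contradiction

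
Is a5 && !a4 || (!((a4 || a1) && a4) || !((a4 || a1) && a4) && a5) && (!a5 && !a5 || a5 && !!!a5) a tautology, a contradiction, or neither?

a5 && !a4 || (!((a4 || a1) && a4) || !((a4 || a1) && a4) && a5) && (!a5 && !a5 || a5 && !!!a5)
= a5 && !a4 || (!((a4 || a1) && a4) || !((a4 || a1) && a4) && a5) && (!a5 && !a5 || a5 && !a5)   — double negation
= a5 && !a4 || !((a4 || a1) && a4) && (!a5 && !a5 || a5 && !a5)   — absorption
= a5 && !a4 || !a4 && (!a5 && !a5 || a5 && !a5)   — absorption
= a5 && !a4 || !a4 && !a5   — distribution
= !a4   — distribution
This depends on a4, so it is not a constant.

neither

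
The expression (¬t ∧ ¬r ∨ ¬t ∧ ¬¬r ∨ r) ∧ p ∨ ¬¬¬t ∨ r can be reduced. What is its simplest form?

(¬t ∧ ¬r ∨ ¬t ∧ ¬¬r ∨ r) ∧ p ∨ ¬¬¬t ∨ r
= (¬t ∧ ¬r ∨ ¬t ∧ ¬¬r ∨ r) ∧ p ∨ ¬t ∨ r
= (¬t ∧ ¬r ∨ ¬t ∧ r ∨ r) ∧ p ∨ ¬t ∨ r
= (¬t ∨ r) ∧ p ∨ ¬t ∨ r
= ¬t ∨ r

¬t ∨ r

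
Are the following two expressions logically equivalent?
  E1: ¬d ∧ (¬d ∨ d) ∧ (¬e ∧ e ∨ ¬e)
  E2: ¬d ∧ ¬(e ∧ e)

Yes

E1: ¬d ∧ (¬d ∨ d) ∧ (¬e ∧ e ∨ ¬e)
    = ¬d ∧ (¬d ∨ d) ∧ ¬e   [complement / identity]
    = ¬d ∧ ¬e   [complement / identity]
E2: ¬d ∧ ¬(e ∧ e)
    = ¬d ∧ ¬e   [idempotence]
Both reduce to ¬d ∧ ¬e, so they are equivalent.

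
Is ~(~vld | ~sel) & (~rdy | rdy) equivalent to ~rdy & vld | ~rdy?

E1: ~(~vld | ~sel) & (~rdy | rdy)
    = ~(~vld | ~sel)   [complement / identity]
    = vld & sel   [De Morgan]
E2: ~rdy & vld | ~rdy
    = ~rdy   [absorption]
These differ: at rdy=0, sel=0, vld=1, E1 = 0 but E2 = 1.

No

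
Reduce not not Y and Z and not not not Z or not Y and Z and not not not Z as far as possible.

not not Y and Z and not not not Z or not Y and Z and not not not Z
= Y and Z and not not not Z or not Y and Z and not not not Z
= Z and not not not Z
= Z and not Z
= False

False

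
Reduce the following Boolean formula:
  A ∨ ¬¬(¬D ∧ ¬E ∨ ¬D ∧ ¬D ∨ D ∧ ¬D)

A ∨ ¬D

A ∨ ¬¬(¬D ∧ ¬E ∨ ¬D ∧ ¬D ∨ D ∧ ¬D)
= A ∨ ¬¬(¬D ∧ ¬E ∨ ¬D)   — distribution
= A ∨ ¬¬¬D   — absorption
= A ∨ ¬D   — double negation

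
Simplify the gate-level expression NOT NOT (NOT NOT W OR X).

W OR X

NOT NOT (NOT NOT W OR X)
= NOT NOT W OR X   (double negation)
= W OR X   (double negation)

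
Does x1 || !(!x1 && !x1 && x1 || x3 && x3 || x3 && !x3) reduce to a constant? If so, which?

x1 || !(!x1 && !x1 && x1 || x3 && x3 || x3 && !x3)
= x1 || !(!x1 && x1 || x3 && x3 || x3 && !x3)   [idempotence]
= x1 || !(x3 && x3 || x3 && !x3)   [complement / identity]
= x1 || !x3   [distribution]
This depends on x1, x3, so it is not a constant.

no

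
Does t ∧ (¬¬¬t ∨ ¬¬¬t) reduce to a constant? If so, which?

yes, False

t ∧ (¬¬¬t ∨ ¬¬¬t)
= t ∧ ¬¬¬t   — idempotence
= t ∧ ¬t   — double negation
= False   — complement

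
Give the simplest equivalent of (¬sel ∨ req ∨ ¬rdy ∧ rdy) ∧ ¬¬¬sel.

(¬sel ∨ req ∨ ¬rdy ∧ rdy) ∧ ¬¬¬sel
= (¬sel ∨ req ∨ ¬rdy ∧ rdy) ∧ ¬sel
= (¬sel ∨ req) ∧ ¬sel
= ¬sel

¬sel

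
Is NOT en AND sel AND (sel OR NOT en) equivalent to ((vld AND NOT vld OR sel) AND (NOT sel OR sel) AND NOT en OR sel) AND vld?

No

E1: NOT en AND sel AND (sel OR NOT en)
    = NOT en AND sel   [absorption]
E2: ((vld AND NOT vld OR sel) AND (NOT sel OR sel) AND NOT en OR sel) AND vld
    = ((vld AND NOT vld OR sel) AND NOT en OR sel) AND vld   [complement / identity]
    = (sel AND NOT en OR sel) AND vld   [complement / identity]
    = sel AND vld   [absorption]
These differ: at en=0, sel=1, vld=0, E1 = 1 but E2 = 0.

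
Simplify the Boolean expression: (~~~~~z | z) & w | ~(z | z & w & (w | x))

(~~~~~z | z) & w | ~(z | z & w & (w | x))
= (~~~z | z) & w | ~(z | z & w & (w | x))   (double negation)
= (~~~z | z) & w | ~(z | z & w)   (absorption)
= (~~~z | z) & w | ~z   (absorption)
= (~z | z) & w | ~z   (double negation)
= w | ~z   (complement / identity)

w | ~z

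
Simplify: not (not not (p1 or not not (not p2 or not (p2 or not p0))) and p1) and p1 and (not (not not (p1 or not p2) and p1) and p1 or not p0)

not (not not (p1 or not not (not p2 or not (p2 or not p0))) and p1) and p1 and (not (not not (p1 or not p2) and p1) and p1 or not p0)
= not (not not (p1 or not (p2 and (p2 or not p0))) and p1) and p1 and (not (not not (p1 or not p2) and p1) and p1 or not p0)   [De Morgan]
= not (not not (p1 or not p2) and p1) and p1 and (not (not not (p1 or not p2) and p1) and p1 or not p0)   [absorption]
= not (not not (p1 or not p2) and p1) and p1   [absorption]
= not ((p1 or not p2) and p1) and p1   [double negation]
= not p1 and p1   [absorption]
= False   [complement]

False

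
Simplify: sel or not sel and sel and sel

sel

sel or not sel and sel and sel
= sel or not sel and sel   — idempotence
= sel   — complement / identity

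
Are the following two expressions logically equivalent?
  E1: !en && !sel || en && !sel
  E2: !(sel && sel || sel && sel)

E1: !en && !sel || en && !sel
    = !sel   (distribution)
E2: !(sel && sel || sel && sel)
    = !(sel && sel)   (idempotence)
    = !sel   (idempotence)
Both reduce to !sel, so they are equivalent.

Yes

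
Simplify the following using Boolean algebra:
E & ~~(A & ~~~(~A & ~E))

E & A

E & ~~(A & ~~~(~A & ~E))
= E & ~~(A & ~(~A & ~E))   [double negation]
= E & ~~(A & (A | E))   [De Morgan]
= E & ~~A   [absorption]
= E & A   [double negation]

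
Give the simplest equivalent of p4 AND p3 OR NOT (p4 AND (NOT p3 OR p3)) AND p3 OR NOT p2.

p4 AND p3 OR NOT (p4 AND (NOT p3 OR p3)) AND p3 OR NOT p2
= p4 AND p3 OR NOT p4 AND p3 OR NOT p2
= p3 OR NOT p2

p3 OR NOT p2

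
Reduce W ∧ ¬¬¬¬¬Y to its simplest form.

W ∧ ¬Y

W ∧ ¬¬¬¬¬Y
= W ∧ ¬¬¬Y   (double negation)
= W ∧ ¬Y   (double negation)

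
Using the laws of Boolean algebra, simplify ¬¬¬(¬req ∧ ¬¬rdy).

req ∨ ¬rdy

¬¬¬(¬req ∧ ¬¬rdy)
= ¬(¬req ∧ ¬¬rdy)   [double negation]
= req ∨ ¬rdy   [De Morgan]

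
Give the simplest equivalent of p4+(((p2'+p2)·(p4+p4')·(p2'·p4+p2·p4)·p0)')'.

p4+(((p2'+p2)·(p4+p4')·(p2'·p4+p2·p4)·p0)')'
= p4+(((p2'+p2)·(p4+p4')·p4·p0)')'   (distribution)
= p4+(((p2'+p2)·p4·p0)')'   (complement / identity)
= p4+((p4·p0)')'   (complement / identity)
= p4+p4·p0   (double negation)
= p4   (absorption)

p4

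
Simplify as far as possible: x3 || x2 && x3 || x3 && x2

x3

x3 || x2 && x3 || x3 && x2
= x3 || (x3 || x3) && x2   (distribution)
= x3 || x3 && x2   (idempotence)
= x3   (absorption)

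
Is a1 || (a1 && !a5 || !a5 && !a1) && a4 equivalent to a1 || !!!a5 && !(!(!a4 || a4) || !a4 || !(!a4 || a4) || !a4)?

E1: a1 || (a1 && !a5 || !a5 && !a1) && a4
    = a1 || !a5 && a4   — distribution
E2: a1 || !!!a5 && !(!(!a4 || a4) || !a4 || !(!a4 || a4) || !a4)
    = a1 || !!!a5 && !(!(!a4 || a4) || !a4)   — idempotence
    = a1 || !!!a5 && (!a4 || a4) && a4   — De Morgan
    = a1 || !!!a5 && a4   — complement / identity
    = a1 || !a5 && a4   — double negation
Both reduce to a1 || !a5 && a4, so they are equivalent.

Yes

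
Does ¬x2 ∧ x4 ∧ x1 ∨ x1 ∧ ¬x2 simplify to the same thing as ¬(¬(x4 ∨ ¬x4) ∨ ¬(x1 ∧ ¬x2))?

Yes

E1: ¬x2 ∧ x4 ∧ x1 ∨ x1 ∧ ¬x2
    = x1 ∧ (¬x2 ∧ x4 ∨ ¬x2)
    = x1 ∧ ¬x2
E2: ¬(¬(x4 ∨ ¬x4) ∨ ¬(x1 ∧ ¬x2))
    = (x4 ∨ ¬x4) ∧ x1 ∧ ¬x2
    = x1 ∧ ¬x2
Both reduce to x1 ∧ ¬x2, so they are equivalent.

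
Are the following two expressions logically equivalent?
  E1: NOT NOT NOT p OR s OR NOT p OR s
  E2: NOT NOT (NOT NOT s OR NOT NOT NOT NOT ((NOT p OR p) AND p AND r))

No

E1: NOT NOT NOT p OR s OR NOT p OR s
    = NOT p OR s OR NOT p OR s   — double negation
    = NOT p OR s   — idempotence
E2: NOT NOT (NOT NOT s OR NOT NOT NOT NOT ((NOT p OR p) AND p AND r))
    = NOT (NOT s AND NOT NOT NOT ((NOT p OR p) AND p AND r))   — De Morgan
    = NOT (NOT s AND NOT NOT NOT (p AND r))   — complement / identity
    = NOT (NOT s AND NOT (p AND r))   — double negation
    = s OR p AND r   — De Morgan
These differ: at p=0, r=0, s=0, E1 = 1 but E2 = 0.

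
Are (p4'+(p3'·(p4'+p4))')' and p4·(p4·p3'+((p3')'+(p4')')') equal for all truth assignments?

E1: (p4'+(p3'·(p4'+p4))')'
    = (p4'+(p3')')'   (complement / identity)
    = p4·p3'   (De Morgan)
E2: p4·(p4·p3'+((p3')'+(p4')')')
    = p4·(p4·p3'+p3'·p4')   (De Morgan)
    = p4·p3'   (distribution)
Both reduce to p4·p3', so they are equivalent.

Yes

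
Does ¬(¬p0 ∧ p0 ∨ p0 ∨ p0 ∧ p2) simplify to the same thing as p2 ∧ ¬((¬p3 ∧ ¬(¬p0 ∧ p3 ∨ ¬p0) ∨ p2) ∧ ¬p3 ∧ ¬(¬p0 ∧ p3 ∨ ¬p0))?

E1: ¬(¬p0 ∧ p0 ∨ p0 ∨ p0 ∧ p2)
    = ¬(¬p0 ∧ p0 ∨ p0)   — absorption
    = ¬p0   — complement / identity
E2: p2 ∧ ¬((¬p3 ∧ ¬(¬p0 ∧ p3 ∨ ¬p0) ∨ p2) ∧ ¬p3 ∧ ¬(¬p0 ∧ p3 ∨ ¬p0))
    = p2 ∧ ¬(¬p3 ∧ ¬(¬p0 ∧ p3 ∨ ¬p0))   — absorption
    = p2 ∧ ¬(¬p3 ∧ ¬¬p0)   — absorption
    = p2 ∧ (p3 ∨ ¬p0)   — De Morgan
These differ: at p0=0, p2=0, p3=0, E1 = 1 but E2 = 0.

No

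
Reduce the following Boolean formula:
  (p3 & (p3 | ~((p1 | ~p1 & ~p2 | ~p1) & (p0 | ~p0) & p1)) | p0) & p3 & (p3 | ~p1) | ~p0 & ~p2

(p3 & (p3 | ~((p1 | ~p1 & ~p2 | ~p1) & (p0 | ~p0) & p1)) | p0) & p3 & (p3 | ~p1) | ~p0 & ~p2
= (p3 & (p3 | ~((p1 | ~p1 & ~p2 | ~p1) & p1)) | p0) & p3 & (p3 | ~p1) | ~p0 & ~p2   — complement / identity
= (p3 & (p3 | ~((p1 | ~p1) & p1)) | p0) & p3 & (p3 | ~p1) | ~p0 & ~p2   — absorption
= (p3 & (p3 | ~p1) | p0) & p3 & (p3 | ~p1) | ~p0 & ~p2   — complement / identity
= p3 & (p3 | ~p1) | ~p0 & ~p2   — absorption
= p3 | ~p0 & ~p2   — absorption

p3 | ~p0 & ~p2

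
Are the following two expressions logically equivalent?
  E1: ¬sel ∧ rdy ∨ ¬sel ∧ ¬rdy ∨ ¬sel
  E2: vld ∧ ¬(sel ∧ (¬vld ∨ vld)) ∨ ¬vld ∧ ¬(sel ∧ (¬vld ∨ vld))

Yes

E1: ¬sel ∧ rdy ∨ ¬sel ∧ ¬rdy ∨ ¬sel
    = ¬sel ∧ rdy ∨ ¬sel
    = ¬sel
E2: vld ∧ ¬(sel ∧ (¬vld ∨ vld)) ∨ ¬vld ∧ ¬(sel ∧ (¬vld ∨ vld))
    = ¬(sel ∧ (¬vld ∨ vld))
    = ¬sel
Both reduce to ¬sel, so they are equivalent.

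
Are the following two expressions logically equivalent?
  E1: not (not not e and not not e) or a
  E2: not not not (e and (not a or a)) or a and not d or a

Yes

E1: not (not not e and not not e) or a
    = not not not e or a
    = not e or a
E2: not not not (e and (not a or a)) or a and not d or a
    = not not not (e and (not a or a)) or a
    = not not not e or a
    = not e or a
Both reduce to not e or a, so they are equivalent.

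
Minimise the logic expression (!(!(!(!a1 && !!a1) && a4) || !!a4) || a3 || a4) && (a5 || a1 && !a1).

(a3 || a4) && a5

(!(!(!(!a1 && !!a1) && a4) || !!a4) || a3 || a4) && (a5 || a1 && !a1)
= (!(!(!(!a1 && !!a1) && a4) || !!a4) || a3 || a4) && a5   [complement / identity]
= (!(!((a1 || !a1) && a4) || !!a4) || a3 || a4) && a5   [De Morgan]
= ((a1 || !a1) && a4 && !a4 || a3 || a4) && a5   [De Morgan]
= (a4 && !a4 || a3 || a4) && a5   [complement / identity]
= (a3 || a4) && a5   [complement / identity]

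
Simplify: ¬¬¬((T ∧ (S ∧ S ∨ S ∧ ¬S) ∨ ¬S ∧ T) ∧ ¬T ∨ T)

¬¬¬((T ∧ (S ∧ S ∨ S ∧ ¬S) ∨ ¬S ∧ T) ∧ ¬T ∨ T)
= ¬((T ∧ (S ∧ S ∨ S ∧ ¬S) ∨ ¬S ∧ T) ∧ ¬T ∨ T)   [double negation]
= ¬((T ∧ S ∨ ¬S ∧ T) ∧ ¬T ∨ T)   [distribution]
= ¬(T ∧ ¬T ∨ T)   [distribution]
= ¬T   [complement / identity]

¬T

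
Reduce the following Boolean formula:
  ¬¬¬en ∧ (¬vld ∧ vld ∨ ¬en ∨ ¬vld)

¬en

¬¬¬en ∧ (¬vld ∧ vld ∨ ¬en ∨ ¬vld)
= ¬¬¬en ∧ (¬en ∨ ¬vld)   [complement / identity]
= ¬en ∧ (¬en ∨ ¬vld)   [double negation]
= ¬en   [absorption]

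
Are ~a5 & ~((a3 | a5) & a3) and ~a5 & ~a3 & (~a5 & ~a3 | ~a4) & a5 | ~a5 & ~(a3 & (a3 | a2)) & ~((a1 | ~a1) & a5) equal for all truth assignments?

Yes

E1: ~a5 & ~((a3 | a5) & a3)
    = ~a5 & ~a3   [absorption]
E2: ~a5 & ~a3 & (~a5 & ~a3 | ~a4) & a5 | ~a5 & ~(a3 & (a3 | a2)) & ~((a1 | ~a1) & a5)
    = ~a5 & ~a3 & (~a5 & ~a3 | ~a4) & a5 | ~a5 & ~(a3 & (a3 | a2)) & ~a5   [complement / identity]
    = ~a5 & ~a3 & (~a5 & ~a3 | ~a4) & a5 | ~a5 & ~a3 & ~a5   [absorption]
    = ~a5 & ~a3 & a5 | ~a5 & ~a3 & ~a5   [absorption]
    = ~a5 & ~a3   [distribution]
Both reduce to ~a5 & ~a3, so they are equivalent.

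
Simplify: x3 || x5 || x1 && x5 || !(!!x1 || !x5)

x3 || x5

x3 || x5 || x1 && x5 || !(!!x1 || !x5)
= x3 || x5 || x1 && x5 || !x1 && x5   (De Morgan)
= x3 || x5 || x5   (distribution)
= x3 || x5   (idempotence)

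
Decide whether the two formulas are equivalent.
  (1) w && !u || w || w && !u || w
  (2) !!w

E1: w && !u || w || w && !u || w
    = w && !u || w   [idempotence]
    = w   [absorption]
E2: !!w
    = w   [double negation]
Both reduce to w, so they are equivalent.

Yes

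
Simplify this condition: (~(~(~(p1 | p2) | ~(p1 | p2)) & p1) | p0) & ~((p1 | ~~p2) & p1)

~p1

(~(~(~(p1 | p2) | ~(p1 | p2)) & p1) | p0) & ~((p1 | ~~p2) & p1)
= (~((p1 | p2) & (p1 | p2) & p1) | p0) & ~((p1 | ~~p2) & p1)   — De Morgan
= (~((p1 | p2) & (p1 | p2) & p1) | p0) & ~((p1 | p2) & p1)   — double negation
= (~((p1 | p2) & p1) | p0) & ~((p1 | p2) & p1)   — idempotence
= ~((p1 | p2) & p1)   — absorption
= ~p1   — absorption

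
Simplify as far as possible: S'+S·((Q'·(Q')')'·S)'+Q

S'+S·((Q'·(Q')')'·S)'+Q
= S'+S·((Q+Q')·S)'+Q   [De Morgan]
= S'+S·S'+Q   [complement / identity]
= S'+Q   [complement / identity]

S'+Q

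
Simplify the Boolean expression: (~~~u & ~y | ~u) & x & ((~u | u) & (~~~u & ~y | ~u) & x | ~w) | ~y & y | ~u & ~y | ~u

(~~~u & ~y | ~u) & x & ((~u | u) & (~~~u & ~y | ~u) & x | ~w) | ~y & y | ~u & ~y | ~u
= (~~~u & ~y | ~u) & x & ((~u | u) & (~~~u & ~y | ~u) & x | ~w) | ~u & ~y | ~u
= (~~~u & ~y | ~u) & x & ((~~~u & ~y | ~u) & x | ~w) | ~u & ~y | ~u
= (~~~u & ~y | ~u) & x | ~u & ~y | ~u
= (~u & ~y | ~u) & x | ~u & ~y | ~u
= ~u & ~y | ~u
= ~u

~u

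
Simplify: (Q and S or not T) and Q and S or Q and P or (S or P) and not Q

S or P

(Q and S or not T) and Q and S or Q and P or (S or P) and not Q
= Q and S or Q and P or (S or P) and not Q
= (S or P) and Q or (S or P) and not Q
= S or P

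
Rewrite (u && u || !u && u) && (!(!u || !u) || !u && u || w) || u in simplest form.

u

(u && u || !u && u) && (!(!u || !u) || !u && u || w) || u
= (u && u || !u && u) && (u && u || !u && u || w) || u   (De Morgan)
= u && u || !u && u || u   (absorption)
= u || u   (distribution)
= u   (idempotence)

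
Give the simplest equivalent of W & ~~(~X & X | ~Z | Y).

W & (~Z | Y)

W & ~~(~X & X | ~Z | Y)
= W & (~X & X | ~Z | Y)   — double negation
= W & (~Z | Y)   — complement / identity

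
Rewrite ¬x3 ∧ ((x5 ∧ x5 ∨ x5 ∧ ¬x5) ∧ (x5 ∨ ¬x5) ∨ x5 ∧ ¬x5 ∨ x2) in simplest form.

¬x3 ∧ (x5 ∨ x2)

¬x3 ∧ ((x5 ∧ x5 ∨ x5 ∧ ¬x5) ∧ (x5 ∨ ¬x5) ∨ x5 ∧ ¬x5 ∨ x2)
= ¬x3 ∧ (x5 ∧ x5 ∨ x5 ∧ ¬x5 ∨ x5 ∧ ¬x5 ∨ x2)   (complement / identity)
= ¬x3 ∧ (x5 ∨ x5 ∧ ¬x5 ∨ x2)   (distribution)
= ¬x3 ∧ (x5 ∨ x2)   (complement / identity)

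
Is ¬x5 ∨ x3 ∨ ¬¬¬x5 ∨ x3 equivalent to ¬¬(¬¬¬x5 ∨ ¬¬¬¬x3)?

E1: ¬x5 ∨ x3 ∨ ¬¬¬x5 ∨ x3
    = ¬x5 ∨ x3 ∨ ¬x5 ∨ x3   [double negation]
    = ¬x5 ∨ x3   [idempotence]
E2: ¬¬(¬¬¬x5 ∨ ¬¬¬¬x3)
    = ¬(¬¬x5 ∧ ¬¬¬x3)   [De Morgan]
    = ¬(¬¬x5 ∧ ¬x3)   [double negation]
    = ¬x5 ∨ x3   [De Morgan]
Both reduce to ¬x5 ∨ x3, so they are equivalent.

Yes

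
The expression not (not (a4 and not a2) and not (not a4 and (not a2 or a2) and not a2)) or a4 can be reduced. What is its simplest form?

not (not (a4 and not a2) and not (not a4 and (not a2 or a2) and not a2)) or a4
= a4 and not a2 or not a4 and (not a2 or a2) and not a2 or a4
= a4 and not a2 or not a4 and not a2 or a4
= not a2 or a4

not a2 or a4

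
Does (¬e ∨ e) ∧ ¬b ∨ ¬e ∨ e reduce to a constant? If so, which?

yes, True

(¬e ∨ e) ∧ ¬b ∨ ¬e ∨ e
= ¬e ∨ e
= True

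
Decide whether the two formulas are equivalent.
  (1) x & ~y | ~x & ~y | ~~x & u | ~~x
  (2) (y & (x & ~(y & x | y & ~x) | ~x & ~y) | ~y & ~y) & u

E1: x & ~y | ~x & ~y | ~~x & u | ~~x
    = ~y | ~~x & u | ~~x   — distribution
    = ~y | ~~x   — absorption
    = ~y | x   — double negation
E2: (y & (x & ~(y & x | y & ~x) | ~x & ~y) | ~y & ~y) & u
    = (y & (x & ~y | ~x & ~y) | ~y & ~y) & u   — distribution
    = (y & ~y | ~y & ~y) & u   — distribution
    = ~y & u   — distribution
These differ: at u=0, x=1, y=0, E1 = 1 but E2 = 0.

No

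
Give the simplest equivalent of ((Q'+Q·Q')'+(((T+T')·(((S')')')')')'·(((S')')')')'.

((Q'+Q·Q')'+(((T+T')·(((S')')')')')'·(((S')')')')'
= ((Q')'+(((T+T')·(((S')')')')')'·(((S')')')')'
= ((Q')'+(((T+T')·(S')')')'·(((S')')')')'
= ((Q')'+(((S')')')'·(((S')')')')'
= ((Q')'+(((S')')')')'
= Q'·((S')')'
= Q'·S'

Q'·S'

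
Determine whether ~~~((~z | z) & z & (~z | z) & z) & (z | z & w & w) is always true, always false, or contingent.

~~~((~z | z) & z & (~z | z) & z) & (z | z & w & w)
= ~((~z | z) & z & (~z | z) & z) & (z | z & w & w)   (double negation)
= ~((~z | z) & z & (~z | z) & z) & (z | z & w)   (idempotence)
= ~((~z | z) & z) & (z | z & w)   (idempotence)
= ~z & (z | z & w)   (complement / identity)
= ~z & z   (absorption)
= 0   (complement)

always false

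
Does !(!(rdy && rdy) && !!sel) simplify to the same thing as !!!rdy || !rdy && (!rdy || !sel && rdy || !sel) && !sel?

E1: !(!(rdy && rdy) && !!sel)
    = rdy && rdy || !sel   (De Morgan)
    = rdy || !sel   (idempotence)
E2: !!!rdy || !rdy && (!rdy || !sel && rdy || !sel) && !sel
    = !rdy || !rdy && (!rdy || !sel && rdy || !sel) && !sel   (double negation)
    = !rdy || !rdy && (!rdy || !sel) && !sel   (absorption)
    = !rdy || !rdy && !sel   (absorption)
    = !rdy   (absorption)
These differ: at rdy=1, sel=1, E1 = 1 but E2 = 0.

No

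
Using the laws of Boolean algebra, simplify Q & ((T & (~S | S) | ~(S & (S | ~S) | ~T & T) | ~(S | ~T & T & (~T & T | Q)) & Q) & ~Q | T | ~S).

Q & ((T & (~S | S) | ~(S & (S | ~S) | ~T & T) | ~(S | ~T & T & (~T & T | Q)) & Q) & ~Q | T | ~S)
= Q & ((T & (~S | S) | ~(S & (S | ~S) | ~T & T) | ~(S | ~T & T) & Q) & ~Q | T | ~S)   [absorption]
= Q & ((T & (~S | S) | ~(S | ~T & T) | ~(S | ~T & T) & Q) & ~Q | T | ~S)   [complement / identity]
= Q & ((T | ~(S | ~T & T) | ~(S | ~T & T) & Q) & ~Q | T | ~S)   [complement / identity]
= Q & ((T | ~(S | ~T & T)) & ~Q | T | ~S)   [absorption]
= Q & ((T | ~S) & ~Q | T | ~S)   [complement / identity]
= Q & (T | ~S)   [absorption]

Q & (T | ~S)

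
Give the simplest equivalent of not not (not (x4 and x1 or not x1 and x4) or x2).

not x4 or x2

not not (not (x4 and x1 or not x1 and x4) or x2)
= not not (not x4 or x2)   — distribution
= not x4 or x2   — double negation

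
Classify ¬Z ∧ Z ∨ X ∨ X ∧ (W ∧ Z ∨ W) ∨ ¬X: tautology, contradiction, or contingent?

tautology

¬Z ∧ Z ∨ X ∨ X ∧ (W ∧ Z ∨ W) ∨ ¬X
= X ∨ X ∧ (W ∧ Z ∨ W) ∨ ¬X   — complement / identity
= X ∨ X ∧ W ∨ ¬X   — absorption
= X ∨ ¬X   — absorption
= True   — complement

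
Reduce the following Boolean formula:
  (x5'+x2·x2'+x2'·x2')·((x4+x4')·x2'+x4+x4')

(x5'+x2·x2'+x2'·x2')·((x4+x4')·x2'+x4+x4')
= (x5'+x2·x2'+x2'·x2')·(x4+x4')   (absorption)
= x5'+x2·x2'+x2'·x2'   (complement / identity)
= x5'+x2'   (distribution)

x5'+x2'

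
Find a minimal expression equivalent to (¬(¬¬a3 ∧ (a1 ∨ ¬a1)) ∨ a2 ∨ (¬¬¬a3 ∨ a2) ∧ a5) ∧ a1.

(¬(¬¬a3 ∧ (a1 ∨ ¬a1)) ∨ a2 ∨ (¬¬¬a3 ∨ a2) ∧ a5) ∧ a1
= (¬¬¬a3 ∨ a2 ∨ (¬¬¬a3 ∨ a2) ∧ a5) ∧ a1
= (¬¬¬a3 ∨ a2) ∧ a1
= (¬a3 ∨ a2) ∧ a1

(¬a3 ∨ a2) ∧ a1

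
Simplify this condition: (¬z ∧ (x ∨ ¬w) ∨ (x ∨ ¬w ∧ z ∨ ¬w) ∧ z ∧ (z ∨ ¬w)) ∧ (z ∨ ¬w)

(¬z ∧ (x ∨ ¬w) ∨ (x ∨ ¬w ∧ z ∨ ¬w) ∧ z ∧ (z ∨ ¬w)) ∧ (z ∨ ¬w)
= (¬z ∧ (x ∨ ¬w) ∨ (x ∨ ¬w) ∧ z ∧ (z ∨ ¬w)) ∧ (z ∨ ¬w)   [absorption]
= (¬z ∧ (x ∨ ¬w) ∨ (x ∨ ¬w) ∧ z) ∧ (z ∨ ¬w)   [absorption]
= (x ∨ ¬w) ∧ (z ∨ ¬w)   [distribution]
= x ∧ z ∨ ¬w   [distribution]

x ∧ z ∨ ¬w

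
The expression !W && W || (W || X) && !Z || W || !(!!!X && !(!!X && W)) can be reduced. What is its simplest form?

W || X

!W && W || (W || X) && !Z || W || !(!!!X && !(!!X && W))
= (W || X) && !Z || W || !(!!!X && !(!!X && W))   (complement / identity)
= (W || X) && !Z || W || !!X || !!X && W   (De Morgan)
= (W || X) && !Z || W || !!X   (absorption)
= (W || X) && !Z || W || X   (double negation)
= W || X   (absorption)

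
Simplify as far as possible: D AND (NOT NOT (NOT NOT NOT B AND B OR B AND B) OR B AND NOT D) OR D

D AND (NOT NOT (NOT NOT NOT B AND B OR B AND B) OR B AND NOT D) OR D
= D AND (NOT NOT NOT B AND B OR B AND B OR B AND NOT D) OR D   (double negation)
= D AND (NOT B AND B OR B AND B OR B AND NOT D) OR D   (double negation)
= D AND (B OR B AND NOT D) OR D   (distribution)
= D AND B OR D   (absorption)
= D   (absorption)

D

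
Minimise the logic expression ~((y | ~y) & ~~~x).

~((y | ~y) & ~~~x)
= ~~~~x   (complement / identity)
= ~~x   (double negation)
= x   (double negation)

x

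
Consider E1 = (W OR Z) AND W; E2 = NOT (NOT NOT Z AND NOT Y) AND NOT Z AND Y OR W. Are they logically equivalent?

No

E1: (W OR Z) AND W
    = W   (absorption)
E2: NOT (NOT NOT Z AND NOT Y) AND NOT Z AND Y OR W
    = (NOT Z OR Y) AND NOT Z AND Y OR W   (De Morgan)
    = NOT Z AND Y OR W   (absorption)
These differ: at W=0, Y=1, Z=0, E1 = 0 but E2 = 1.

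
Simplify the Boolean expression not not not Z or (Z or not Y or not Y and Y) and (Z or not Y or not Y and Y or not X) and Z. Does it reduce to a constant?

True

not not not Z or (Z or not Y or not Y and Y) and (Z or not Y or not Y and Y or not X) and Z
= not not not Z or (Z or not Y or not Y and Y) and Z   [absorption]
= not not not Z or (Z or not Y) and Z   [complement / identity]
= not not not Z or Z   [absorption]
= not Z or Z   [double negation]
= True   [complement]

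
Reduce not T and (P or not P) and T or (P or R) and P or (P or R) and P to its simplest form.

not T and (P or not P) and T or (P or R) and P or (P or R) and P
= not T and (P or not P) and T or (P or R) and P
= not T and T or (P or R) and P
= not T and T or P
= P

P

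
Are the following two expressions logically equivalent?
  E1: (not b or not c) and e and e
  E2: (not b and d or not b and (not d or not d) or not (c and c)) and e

E1: (not b or not c) and e and e
    = (not b or not c) and e   (idempotence)
E2: (not b and d or not b and (not d or not d) or not (c and c)) and e
    = (not b and d or not b and (not d or not d) or not c) and e   (idempotence)
    = (not b and d or not b and not d or not c) and e   (idempotence)
    = (not b or not c) and e   (distribution)
Both reduce to (not b or not c) and e, so they are equivalent.

Yes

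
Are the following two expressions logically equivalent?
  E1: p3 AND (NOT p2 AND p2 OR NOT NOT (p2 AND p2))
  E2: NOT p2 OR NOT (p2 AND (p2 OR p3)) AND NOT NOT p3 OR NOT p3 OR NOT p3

E1: p3 AND (NOT p2 AND p2 OR NOT NOT (p2 AND p2))
    = p3 AND (NOT p2 AND p2 OR p2 AND p2)   (double negation)
    = p3 AND p2   (distribution)
E2: NOT p2 OR NOT (p2 AND (p2 OR p3)) AND NOT NOT p3 OR NOT p3 OR NOT p3
    = NOT p2 OR NOT p2 AND NOT NOT p3 OR NOT p3 OR NOT p3   (absorption)
    = NOT p2 OR NOT p2 AND p3 OR NOT p3 OR NOT p3   (double negation)
    = NOT p2 OR NOT p3 OR NOT p3   (absorption)
    = NOT p2 OR NOT p3   (idempotence)
These differ: at p2=0, p3=0, E1 = 0 but E2 = 1.

No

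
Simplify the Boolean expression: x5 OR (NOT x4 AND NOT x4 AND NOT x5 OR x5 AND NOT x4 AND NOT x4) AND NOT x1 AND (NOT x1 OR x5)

x5 OR (NOT x4 AND NOT x4 AND NOT x5 OR x5 AND NOT x4 AND NOT x4) AND NOT x1 AND (NOT x1 OR x5)
= x5 OR NOT x4 AND NOT x4 AND NOT x1 AND (NOT x1 OR x5)   (distribution)
= x5 OR NOT x4 AND NOT x4 AND NOT x1   (absorption)
= x5 OR NOT x4 AND NOT x1   (idempotence)

x5 OR NOT x4 AND NOT x1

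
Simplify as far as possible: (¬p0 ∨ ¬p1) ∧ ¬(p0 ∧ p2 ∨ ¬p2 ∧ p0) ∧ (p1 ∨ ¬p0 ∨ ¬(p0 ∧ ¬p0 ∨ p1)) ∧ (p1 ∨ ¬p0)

¬p0

(¬p0 ∨ ¬p1) ∧ ¬(p0 ∧ p2 ∨ ¬p2 ∧ p0) ∧ (p1 ∨ ¬p0 ∨ ¬(p0 ∧ ¬p0 ∨ p1)) ∧ (p1 ∨ ¬p0)
= (¬p0 ∨ ¬p1) ∧ ¬p0 ∧ (p1 ∨ ¬p0 ∨ ¬(p0 ∧ ¬p0 ∨ p1)) ∧ (p1 ∨ ¬p0)
= ¬p0 ∧ (p1 ∨ ¬p0 ∨ ¬(p0 ∧ ¬p0 ∨ p1)) ∧ (p1 ∨ ¬p0)
= ¬p0 ∧ (p1 ∨ ¬p0 ∨ ¬p1) ∧ (p1 ∨ ¬p0)
= ¬p0 ∧ ((¬p0 ∨ ¬p1) ∧ ¬p0 ∨ p1)
= ¬p0 ∧ (¬p0 ∨ p1)
= ¬p0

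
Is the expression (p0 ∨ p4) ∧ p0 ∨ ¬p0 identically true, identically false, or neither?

identically true

(p0 ∨ p4) ∧ p0 ∨ ¬p0
= p0 ∨ ¬p0   (absorption)
= True   (complement)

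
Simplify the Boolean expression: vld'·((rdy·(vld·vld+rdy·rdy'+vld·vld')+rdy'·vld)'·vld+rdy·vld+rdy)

vld'·rdy

vld'·((rdy·(vld·vld+rdy·rdy'+vld·vld')+rdy'·vld)'·vld+rdy·vld+rdy)
= vld'·((rdy·(vld·vld+vld·vld')+rdy'·vld)'·vld+rdy·vld+rdy)   (complement / identity)
= vld'·((rdy·vld+rdy'·vld)'·vld+rdy·vld+rdy)   (distribution)
= vld'·((rdy·vld+rdy'·vld)'·vld+rdy)   (absorption)
= vld'·(vld'·vld+rdy)   (distribution)
= vld'·rdy   (complement / identity)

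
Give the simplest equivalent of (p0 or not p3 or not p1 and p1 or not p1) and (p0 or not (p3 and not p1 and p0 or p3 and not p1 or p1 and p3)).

p0 or not p3

(p0 or not p3 or not p1 and p1 or not p1) and (p0 or not (p3 and not p1 and p0 or p3 and not p1 or p1 and p3))
= (p0 or not p3 or not p1) and (p0 or not (p3 and not p1 and p0 or p3 and not p1 or p1 and p3))   — complement / identity
= (p0 or not p3 or not p1) and (p0 or not (p3 and not p1 or p1 and p3))   — absorption
= (p0 or not p3 or not p1) and (p0 or not p3)   — distribution
= p0 or not p3   — absorption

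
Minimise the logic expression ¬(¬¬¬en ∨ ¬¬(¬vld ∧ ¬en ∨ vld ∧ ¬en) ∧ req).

en

¬(¬¬¬en ∨ ¬¬(¬vld ∧ ¬en ∨ vld ∧ ¬en) ∧ req)
= ¬(¬¬¬en ∨ ¬¬¬en ∧ req)   (distribution)
= ¬¬¬¬en   (absorption)
= ¬¬en   (double negation)
= en   (double negation)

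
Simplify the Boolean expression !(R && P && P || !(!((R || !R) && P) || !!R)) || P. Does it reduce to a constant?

true

!(R && P && P || !(!((R || !R) && P) || !!R)) || P
= !(R && P && P || !(!P || !!R)) || P
= !(R && P && P || P && !R) || P
= !(R && P || P && !R) || P
= !P || P
= true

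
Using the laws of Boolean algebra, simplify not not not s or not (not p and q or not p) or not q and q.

not not not s or not (not p and q or not p) or not q and q
= not not not s or not (not p and q or not p)
= not not not s or not not p
= not s or not not p
= not s or p

not s or p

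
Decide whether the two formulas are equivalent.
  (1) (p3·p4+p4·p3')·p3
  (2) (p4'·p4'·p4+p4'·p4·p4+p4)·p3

E1: (p3·p4+p4·p3')·p3
    = p4·p3   (distribution)
E2: (p4'·p4'·p4+p4'·p4·p4+p4)·p3
    = (p4'·p4+p4)·p3   (distribution)
    = p4·p3   (complement / identity)
Both reduce to p4·p3, so they are equivalent.

Yes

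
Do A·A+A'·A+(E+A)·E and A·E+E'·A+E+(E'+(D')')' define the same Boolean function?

Yes

E1: A·A+A'·A+(E+A)·E
    = A+(E+A)·E   (distribution)
    = A+E   (absorption)
E2: A·E+E'·A+E+(E'+(D')')'
    = A·E+E'·A+E+E·D'   (De Morgan)
    = A·E+E'·A+E   (absorption)
    = A+E   (distribution)
Both reduce to A+E, so they are equivalent.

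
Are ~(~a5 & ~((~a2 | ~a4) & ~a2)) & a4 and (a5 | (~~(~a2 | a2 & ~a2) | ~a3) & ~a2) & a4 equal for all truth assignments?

E1: ~(~a5 & ~((~a2 | ~a4) & ~a2)) & a4
    = (a5 | (~a2 | ~a4) & ~a2) & a4   (De Morgan)
    = (a5 | ~a2) & a4   (absorption)
E2: (a5 | (~~(~a2 | a2 & ~a2) | ~a3) & ~a2) & a4
    = (a5 | (~~~a2 | ~a3) & ~a2) & a4   (complement / identity)
    = (a5 | (~a2 | ~a3) & ~a2) & a4   (double negation)
    = (a5 | ~a2) & a4   (absorption)
Both reduce to (a5 | ~a2) & a4, so they are equivalent.

Yes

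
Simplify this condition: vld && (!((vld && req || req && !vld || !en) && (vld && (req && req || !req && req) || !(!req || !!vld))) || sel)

vld && (!req || sel)

vld && (!((vld && req || req && !vld || !en) && (vld && (req && req || !req && req) || !(!req || !!vld))) || sel)
= vld && (!((vld && req || req && !vld || !en) && (vld && (req && req || !req && req) || req && !vld)) || sel)   — De Morgan
= vld && (!((vld && req || req && !vld || !en) && (vld && req || req && !vld)) || sel)   — distribution
= vld && (!(vld && req || req && !vld) || sel)   — absorption
= vld && (!req || sel)   — distribution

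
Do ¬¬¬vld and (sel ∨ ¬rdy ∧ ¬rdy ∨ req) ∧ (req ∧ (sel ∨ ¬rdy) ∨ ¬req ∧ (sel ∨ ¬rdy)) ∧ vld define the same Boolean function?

E1: ¬¬¬vld
    = ¬vld   [double negation]
E2: (sel ∨ ¬rdy ∧ ¬rdy ∨ req) ∧ (req ∧ (sel ∨ ¬rdy) ∨ ¬req ∧ (sel ∨ ¬rdy)) ∧ vld
    = (sel ∨ ¬rdy ∧ ¬rdy ∨ req) ∧ (sel ∨ ¬rdy) ∧ vld   [distribution]
    = (sel ∨ ¬rdy ∨ req) ∧ (sel ∨ ¬rdy) ∧ vld   [idempotence]
    = (sel ∨ ¬rdy) ∧ vld   [absorption]
These differ: at rdy=1, req=0, sel=0, vld=0, E1 = 1 but E2 = 0.

No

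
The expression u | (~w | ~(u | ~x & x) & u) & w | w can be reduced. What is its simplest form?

u | w

u | (~w | ~(u | ~x & x) & u) & w | w
= u | (~w | ~u & u) & w | w
= u | ~w & w | w
= u | w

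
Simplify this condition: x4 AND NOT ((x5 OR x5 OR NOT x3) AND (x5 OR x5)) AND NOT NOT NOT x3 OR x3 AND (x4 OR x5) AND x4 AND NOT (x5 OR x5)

x4 AND NOT x5

x4 AND NOT ((x5 OR x5 OR NOT x3) AND (x5 OR x5)) AND NOT NOT NOT x3 OR x3 AND (x4 OR x5) AND x4 AND NOT (x5 OR x5)
= x4 AND NOT ((x5 OR x5 OR NOT x3) AND (x5 OR x5)) AND NOT NOT NOT x3 OR x3 AND x4 AND NOT (x5 OR x5)
= x4 AND NOT (x5 OR x5) AND NOT NOT NOT x3 OR x3 AND x4 AND NOT (x5 OR x5)
= x4 AND NOT (x5 OR x5) AND NOT x3 OR x3 AND x4 AND NOT (x5 OR x5)
= x4 AND NOT (x5 OR x5)
= x4 AND NOT x5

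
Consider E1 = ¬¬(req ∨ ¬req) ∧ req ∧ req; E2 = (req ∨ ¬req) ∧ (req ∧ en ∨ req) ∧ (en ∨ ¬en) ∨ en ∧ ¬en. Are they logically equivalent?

Yes

E1: ¬¬(req ∨ ¬req) ∧ req ∧ req
    = (req ∨ ¬req) ∧ req ∧ req   — double negation
    = req ∧ req   — complement / identity
    = req   — idempotence
E2: (req ∨ ¬req) ∧ (req ∧ en ∨ req) ∧ (en ∨ ¬en) ∨ en ∧ ¬en
    = (req ∧ en ∨ req) ∧ (en ∨ ¬en) ∨ en ∧ ¬en   — complement / identity
    = (req ∧ en ∨ req) ∧ (en ∨ ¬en)   — complement / identity
    = req ∧ en ∨ req   — complement / identity
    = req   — absorption
Both reduce to req, so they are equivalent.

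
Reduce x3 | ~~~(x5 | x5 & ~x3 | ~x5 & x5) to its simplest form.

x3 | ~x5

x3 | ~~~(x5 | x5 & ~x3 | ~x5 & x5)
= x3 | ~(x5 | x5 & ~x3 | ~x5 & x5)   (double negation)
= x3 | ~(x5 | ~x5 & x5)   (absorption)
= x3 | ~x5   (complement / identity)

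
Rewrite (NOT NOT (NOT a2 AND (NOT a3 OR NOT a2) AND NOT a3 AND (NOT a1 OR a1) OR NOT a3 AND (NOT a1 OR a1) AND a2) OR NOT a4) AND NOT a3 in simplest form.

(NOT NOT (NOT a2 AND (NOT a3 OR NOT a2) AND NOT a3 AND (NOT a1 OR a1) OR NOT a3 AND (NOT a1 OR a1) AND a2) OR NOT a4) AND NOT a3
= (NOT NOT (NOT a2 AND NOT a3 AND (NOT a1 OR a1) OR NOT a3 AND (NOT a1 OR a1) AND a2) OR NOT a4) AND NOT a3   [absorption]
= (NOT a2 AND NOT a3 AND (NOT a1 OR a1) OR NOT a3 AND (NOT a1 OR a1) AND a2 OR NOT a4) AND NOT a3   [double negation]
= (NOT a3 AND (NOT a1 OR a1) OR NOT a4) AND NOT a3   [distribution]
= (NOT a3 OR NOT a4) AND NOT a3   [complement / identity]
= NOT a3   [absorption]

NOT a3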